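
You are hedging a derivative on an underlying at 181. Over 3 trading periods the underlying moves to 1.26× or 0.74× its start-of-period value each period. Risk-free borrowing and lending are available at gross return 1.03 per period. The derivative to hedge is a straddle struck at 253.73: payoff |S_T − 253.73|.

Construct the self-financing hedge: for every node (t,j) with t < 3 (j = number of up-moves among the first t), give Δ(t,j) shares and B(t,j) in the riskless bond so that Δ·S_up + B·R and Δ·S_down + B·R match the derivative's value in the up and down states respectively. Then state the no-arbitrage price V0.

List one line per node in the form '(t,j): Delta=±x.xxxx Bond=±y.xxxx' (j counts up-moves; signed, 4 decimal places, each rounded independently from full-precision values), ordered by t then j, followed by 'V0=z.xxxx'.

Risk-neutral probability p* = (R−d)/(u−d) = (1.03−0.74)/(1.26−0.74) = 0.5577.
At expiry t=3: V(3,0)=180.3845, V(3,1)=128.8443, V(3,2)=41.0869, V(3,3)=108.3381
  t=2,j=0: stock 99.1156 → up 124.8857 (V=128.8443), down 73.3455 (V=180.3845). Price 147.2242; hedge Δ=-1.0000, bond B=246.3398.
  t=2,j=1: stock 168.7644 → up 212.6431 (V=41.0869), down 124.8857 (V=128.8443). Price 77.5754; hedge Δ=-1.0000, bond B=246.3398.
  t=2,j=2: stock 287.3556 → up 362.0681 (V=108.3381), down 212.6431 (V=41.0869). Price 76.3032; hedge Δ=0.4501, bond B=-53.0260.
  t=1,j=0: stock 133.9400 → up 168.7644 (V=77.5754), down 99.1156 (V=147.2242). Price 105.2249; hedge Δ=-1.0000, bond B=239.1649.
  t=1,j=1: stock 228.0600 → up 287.3556 (V=76.3032), down 168.7644 (V=77.5754). Price 74.6271; hedge Δ=-0.0107, bond B=77.0736.
  t=0,j=0: stock 181.0000 → up 228.0600 (V=74.6271), down 133.9400 (V=105.2249). Price 85.5929; hedge Δ=-0.3251, bond B=144.4348.
Check: Δ(0,0)·S0 + B(0,0) = 85.5929 = V0.

(0,0): Delta=-0.3251 Bond=144.4348
(1,0): Delta=-1.0000 Bond=239.1649
(1,1): Delta=-0.0107 Bond=77.0736
(2,0): Delta=-1.0000 Bond=246.3398
(2,1): Delta=-1.0000 Bond=246.3398
(2,2): Delta=0.4501 Bond=-53.0260
V0=85.5929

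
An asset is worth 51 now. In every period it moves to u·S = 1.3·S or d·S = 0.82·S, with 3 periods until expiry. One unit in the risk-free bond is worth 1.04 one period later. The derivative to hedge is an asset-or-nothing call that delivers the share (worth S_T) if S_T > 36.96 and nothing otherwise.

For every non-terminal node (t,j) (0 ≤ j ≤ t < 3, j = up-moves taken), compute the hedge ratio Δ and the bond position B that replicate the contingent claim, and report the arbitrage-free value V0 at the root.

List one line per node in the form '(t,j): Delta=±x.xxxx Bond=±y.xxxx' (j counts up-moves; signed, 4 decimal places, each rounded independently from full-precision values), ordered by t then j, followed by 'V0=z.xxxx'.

(0,0): Delta=1.3116 Bond=-19.8645
(1,0): Delta=1.7296 Bond=-38.1399
(1,1): Delta=1.0000 Bond=0.0000
(2,0): Delta=2.7083 Bond=-73.2286
(2,1): Delta=1.0000 Bond=0.0000
(2,2): Delta=1.0000 Bond=0.0000
V0=47.0271

Risk-neutral probability p* = (R−d)/(u−d) = (1.04−0.82)/(1.3−0.82) = 0.4583.
Terminal payoffs: V(3,0)=0.0000, V(3,1)=44.5801, V(3,2)=70.6758, V(3,3)=112.0470
(2,0): S=34.2924. Δ = (V_up−V_dn)/(S_up−S_dn) = (44.5801−0.0000)/(44.5801−28.1198) = 2.7083. V = [p*·44.5801 + (1−p*)·0.0000]/1.04 = 19.6467. B = V − Δ·S = -73.2286.
(2,1): S=54.3660. Δ = (V_up−V_dn)/(S_up−S_dn) = (70.6758−44.5801)/(70.6758−44.5801) = 1.0000. V = [p*·70.6758 + (1−p*)·44.5801]/1.04 = 54.3660. B = V − Δ·S = 0.0000.
(2,2): S=86.1900. Δ = (V_up−V_dn)/(S_up−S_dn) = (112.0470−70.6758)/(112.0470−70.6758) = 1.0000. V = [p*·112.0470 + (1−p*)·70.6758]/1.04 = 86.1900. B = V − Δ·S = 0.0000.
(1,0): S=41.8200. Δ = (V_up−V_dn)/(S_up−S_dn) = (54.3660−19.6467)/(54.3660−34.2924) = 1.7296. V = [p*·54.3660 + (1−p*)·19.6467]/1.04 = 34.1920. B = V − Δ·S = -38.1399.
(1,1): S=66.3000. Δ = (V_up−V_dn)/(S_up−S_dn) = (86.1900−54.3660)/(86.1900−54.3660) = 1.0000. V = [p*·86.1900 + (1−p*)·54.3660]/1.04 = 66.3000. B = V − Δ·S = 0.0000.
(0,0): S=51.0000. Δ = (V_up−V_dn)/(S_up−S_dn) = (66.3000−34.1920)/(66.3000−41.8200) = 1.3116. V = [p*·66.3000 + (1−p*)·34.1920]/1.04 = 47.0271. B = V − Δ·S = -19.8645.
Root portfolio cost Δ·51+B reproduces V0=47.0271.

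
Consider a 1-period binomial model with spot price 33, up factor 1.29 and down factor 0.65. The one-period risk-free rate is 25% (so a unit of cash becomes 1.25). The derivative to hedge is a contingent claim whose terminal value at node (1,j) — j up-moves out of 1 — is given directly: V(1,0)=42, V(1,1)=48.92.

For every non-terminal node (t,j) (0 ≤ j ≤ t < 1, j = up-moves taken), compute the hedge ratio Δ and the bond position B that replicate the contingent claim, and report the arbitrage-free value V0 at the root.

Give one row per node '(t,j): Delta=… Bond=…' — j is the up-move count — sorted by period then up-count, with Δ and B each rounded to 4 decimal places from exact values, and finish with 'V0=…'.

Since d<R<u, set p* = (R−d)/(u−d) = 0.9375; price each node as the discounted p*-expectation of its children.
At expiry t=1: V(1,0)=42.0000, V(1,1)=48.9200
Node (0,0) S=33.0000: V=(p*·48.9200+(1−p*)·42.0000)/1.25=38.7900; Δ=(48.9200−42.0000)/(42.5700−21.4500)=0.3277; B=V−Δ·S=27.9775
The time-0 hedge costs 38.7900, which is the no-arbitrage price.

(0,0): Delta=0.3277 Bond=27.9775
V0=38.7900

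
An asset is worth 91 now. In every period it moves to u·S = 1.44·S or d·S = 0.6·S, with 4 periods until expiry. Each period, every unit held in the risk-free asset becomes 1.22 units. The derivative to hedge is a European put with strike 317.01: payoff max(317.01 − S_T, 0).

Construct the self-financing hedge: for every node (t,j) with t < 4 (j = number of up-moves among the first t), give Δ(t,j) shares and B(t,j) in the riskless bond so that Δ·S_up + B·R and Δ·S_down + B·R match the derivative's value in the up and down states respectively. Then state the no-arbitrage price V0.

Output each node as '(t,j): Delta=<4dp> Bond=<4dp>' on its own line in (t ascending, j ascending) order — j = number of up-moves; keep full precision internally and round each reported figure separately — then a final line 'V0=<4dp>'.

Risk-neutral probability p* = (R−d)/(u−d) = (1.22−0.6)/(1.44−0.6) = 0.7381.
Terminal values V(4,·): V(4,0)=305.2164, V(4,1)=288.7054, V(4,2)=249.0789, V(4,3)=153.9753, V(4,4)=0.0000
  t=3,j=0: stock 19.6560 → up 28.3046 (V=288.7054), down 11.7936 (V=305.2164). Price 240.1883; hedge Δ=-1.0000, bond B=259.8443.
  t=3,j=1: stock 47.1744 → up 67.9311 (V=249.0789), down 28.3046 (V=288.7054). Price 212.6699; hedge Δ=-1.0000, bond B=259.8443.
  t=3,j=2: stock 113.2186 → up 163.0347 (V=153.9753), down 67.9311 (V=249.0789). Price 146.6257; hedge Δ=-1.0000, bond B=259.8443.
  t=3,j=3: stock 271.7245 → up 391.2833 (V=0.0000), down 163.0347 (V=153.9753). Price 33.0548; hedge Δ=-0.6746, bond B=216.3587.
  t=2,j=0: stock 32.7600 → up 47.1744 (V=212.6699), down 19.6560 (V=240.1883). Price 180.2271; hedge Δ=-1.0000, bond B=212.9871.
  t=2,j=1: stock 78.6240 → up 113.2186 (V=146.6257), down 47.1744 (V=212.6699). Price 134.3631; hedge Δ=-1.0000, bond B=212.9871.
  t=2,j=2: stock 188.6976 → up 271.7245 (V=33.0548), down 113.2186 (V=146.6257). Price 51.4750; hedge Δ=-0.7165, bond B=186.6785.
  t=1,j=0: stock 54.6000 → up 78.6240 (V=134.3631), down 32.7600 (V=180.2271). Price 119.9796; hedge Δ=-1.0000, bond B=174.5796.
  t=1,j=1: stock 131.0400 → up 188.6976 (V=51.4750), down 78.6240 (V=134.3631). Price 59.9867; hedge Δ=-0.7530, bond B=158.6630.
  t=0,j=0: stock 91.0000 → up 131.0400 (V=59.9867), down 54.6000 (V=119.9796). Price 62.0485; hedge Δ=-0.7848, bond B=133.4685.
Self-financing check: at every node Δ·S+B equals the discounted successor values.

(0,0): Delta=-0.7848 Bond=133.4685
(1,0): Delta=-1.0000 Bond=174.5796
(1,1): Delta=-0.7530 Bond=158.6630
(2,0): Delta=-1.0000 Bond=212.9871
(2,1): Delta=-1.0000 Bond=212.9871
(2,2): Delta=-0.7165 Bond=186.6785
(3,0): Delta=-1.0000 Bond=259.8443
(3,1): Delta=-1.0000 Bond=259.8443
(3,2): Delta=-1.0000 Bond=259.8443
(3,3): Delta=-0.6746 Bond=216.3587
V0=62.0485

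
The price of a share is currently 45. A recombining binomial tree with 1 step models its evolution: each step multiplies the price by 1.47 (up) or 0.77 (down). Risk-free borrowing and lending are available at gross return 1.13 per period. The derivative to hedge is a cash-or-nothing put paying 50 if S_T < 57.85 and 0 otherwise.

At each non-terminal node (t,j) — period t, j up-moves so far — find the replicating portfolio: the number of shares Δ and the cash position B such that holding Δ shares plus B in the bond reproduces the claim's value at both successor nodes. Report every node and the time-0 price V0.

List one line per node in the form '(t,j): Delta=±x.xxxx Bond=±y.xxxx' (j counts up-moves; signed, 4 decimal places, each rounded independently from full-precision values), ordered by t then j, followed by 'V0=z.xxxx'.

Risk-neutral probability p* = (R−d)/(u−d) = (1.13−0.77)/(1.47−0.77) = 0.5143.
Terminal payoffs: V(1,0)=50.0000, V(1,1)=0.0000
Node (0,0) S=45.0000: V=(p*·0.0000+(1−p*)·50.0000)/1.13=21.4918; Δ=(0.0000−50.0000)/(66.1500−34.6500)=-1.5873; B=V−Δ·S=92.9204
Self-financing check: at every node Δ·S+B equals the discounted successor values.

(0,0): Delta=-1.5873 Bond=92.9204
V0=21.4918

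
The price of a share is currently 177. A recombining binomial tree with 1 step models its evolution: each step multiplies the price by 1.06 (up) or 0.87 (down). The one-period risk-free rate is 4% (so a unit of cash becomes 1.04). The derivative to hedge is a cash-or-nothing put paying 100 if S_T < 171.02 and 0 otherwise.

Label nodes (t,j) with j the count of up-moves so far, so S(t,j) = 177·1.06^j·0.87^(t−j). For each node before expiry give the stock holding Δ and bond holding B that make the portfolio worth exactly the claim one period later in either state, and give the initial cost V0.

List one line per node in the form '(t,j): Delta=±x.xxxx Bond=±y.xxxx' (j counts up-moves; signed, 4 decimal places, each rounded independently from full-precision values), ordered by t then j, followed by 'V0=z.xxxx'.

(0,0): Delta=-2.9735 Bond=536.4372
V0=10.1215

Under the risk-neutral measure, an up-move has probability p* = (R−d)/(u−d) = 0.8947 and values discount at R = 1.04.
At expiry t=1: V(1,0)=100.0000, V(1,1)=0.0000
  t=0,j=0: stock 177.0000 → up 187.6200 (V=0.0000), down 153.9900 (V=100.0000). Price 10.1215; hedge Δ=-2.9735, bond B=536.4372.
Self-financing check: at every node Δ·S+B equals the discounted successor values.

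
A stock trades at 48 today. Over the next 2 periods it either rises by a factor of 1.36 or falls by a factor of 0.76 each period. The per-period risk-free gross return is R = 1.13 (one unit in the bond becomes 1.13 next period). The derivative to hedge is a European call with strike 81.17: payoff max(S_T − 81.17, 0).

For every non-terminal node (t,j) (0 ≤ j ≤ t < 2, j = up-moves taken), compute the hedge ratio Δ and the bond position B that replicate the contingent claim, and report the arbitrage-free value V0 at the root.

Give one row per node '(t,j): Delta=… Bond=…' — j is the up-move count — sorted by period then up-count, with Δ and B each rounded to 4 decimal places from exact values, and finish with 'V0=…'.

(0,0): Delta=0.1442 Bond=-4.6557
(1,0): Delta=0.0000 Bond=0.0000
(1,1): Delta=0.1943 Bond=-8.5313
V0=2.2666

Risk-neutral probability p* = (R−d)/(u−d) = (1.13−0.76)/(1.36−0.76) = 0.6167.
Terminal payoffs: V(2,0)=0.0000, V(2,1)=0.0000, V(2,2)=7.6108
Node (1,0) S=36.4800: V=(p*·0.0000+(1−p*)·0.0000)/1.13=0.0000; Δ=(0.0000−0.0000)/(49.6128−27.7248)=0.0000; B=V−Δ·S=0.0000
Node (1,1) S=65.2800: V=(p*·7.6108+(1−p*)·0.0000)/1.13=4.1534; Δ=(7.6108−0.0000)/(88.7808−49.6128)=0.1943; B=V−Δ·S=-8.5313
Node (0,0) S=48.0000: V=(p*·4.1534+(1−p*)·0.0000)/1.13=2.2666; Δ=(4.1534−0.0000)/(65.2800−36.4800)=0.1442; B=V−Δ·S=-4.6557
Each (Δ,B) replicates both successor values, so the strategy is self-financing and V0 is arbitrage-free.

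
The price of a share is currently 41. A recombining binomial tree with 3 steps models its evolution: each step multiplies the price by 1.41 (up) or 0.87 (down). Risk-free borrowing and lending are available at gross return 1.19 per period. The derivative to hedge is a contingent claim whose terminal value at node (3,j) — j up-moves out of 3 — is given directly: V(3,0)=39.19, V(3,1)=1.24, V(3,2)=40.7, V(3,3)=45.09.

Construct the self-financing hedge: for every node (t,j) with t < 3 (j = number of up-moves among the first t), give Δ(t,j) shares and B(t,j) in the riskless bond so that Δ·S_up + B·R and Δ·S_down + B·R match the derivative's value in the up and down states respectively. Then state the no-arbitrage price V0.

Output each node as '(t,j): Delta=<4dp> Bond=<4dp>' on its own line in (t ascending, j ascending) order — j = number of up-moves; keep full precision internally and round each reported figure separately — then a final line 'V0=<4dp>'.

The replicating-portfolio and risk-neutral prices coincide; use p* = (1.19−0.87)/(1.41−0.87) = 0.5926 for the latter.
Terminal payoffs: V(3,0)=39.1900, V(3,1)=1.2400, V(3,2)=40.7000, V(3,3)=45.0900
(2,0): S=31.0329. Δ = (V_up−V_dn)/(S_up−S_dn) = (1.2400−39.1900)/(43.7564−26.9986) = -2.2646. V = [p*·1.2400 + (1−p*)·39.1900]/1.19 = 14.0345. B = V − Δ·S = 84.3123.
(2,1): S=50.2947. Δ = (V_up−V_dn)/(S_up−S_dn) = (40.7000−1.2400)/(70.9155−43.7564) = 1.4529. V = [p*·40.7000 + (1−p*)·1.2400]/1.19 = 20.6922. B = V − Δ·S = -52.3819.
(2,2): S=81.5121. Δ = (V_up−V_dn)/(S_up−S_dn) = (45.0900−40.7000)/(114.9321−70.9155) = 0.0997. V = [p*·45.0900 + (1−p*)·40.7000]/1.19 = 36.3878. B = V − Δ·S = 28.2582.
(1,0): S=35.6700. Δ = (V_up−V_dn)/(S_up−S_dn) = (20.6922−14.0345)/(50.2947−31.0329) = 0.3456. V = [p*·20.6922 + (1−p*)·14.0345]/1.19 = 15.1091. B = V − Δ·S = 2.7801.
(1,1): S=57.8100. Δ = (V_up−V_dn)/(S_up−S_dn) = (36.3878−20.6922)/(81.5121−50.2947) = 0.5028. V = [p*·36.3878 + (1−p*)·20.6922]/1.19 = 25.2044. B = V − Δ·S = -3.8615.
(0,0): S=41.0000. Δ = (V_up−V_dn)/(S_up−S_dn) = (25.2044−15.1091)/(57.8100−35.6700) = 0.4560. V = [p*·25.2044 + (1−p*)·15.1091]/1.19 = 17.7240. B = V − Δ·S = -0.9711.
Self-financing check: at every node Δ·S+B equals the discounted successor values.

(0,0): Delta=0.4560 Bond=-0.9711
(1,0): Delta=0.3456 Bond=2.7801
(1,1): Delta=0.5028 Bond=-3.8615
(2,0): Delta=-2.2646 Bond=84.3123
(2,1): Delta=1.4529 Bond=-52.3819
(2,2): Delta=0.0997 Bond=28.2582
V0=17.7240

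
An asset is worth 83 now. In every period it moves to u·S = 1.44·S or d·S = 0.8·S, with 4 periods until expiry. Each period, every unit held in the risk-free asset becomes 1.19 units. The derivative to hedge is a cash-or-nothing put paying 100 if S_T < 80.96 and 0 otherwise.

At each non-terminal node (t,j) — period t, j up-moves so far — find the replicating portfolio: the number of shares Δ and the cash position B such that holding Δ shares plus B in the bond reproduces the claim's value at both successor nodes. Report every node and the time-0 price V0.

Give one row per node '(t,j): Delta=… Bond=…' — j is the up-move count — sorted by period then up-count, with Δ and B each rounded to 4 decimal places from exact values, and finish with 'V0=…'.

Risk-neutral probability p* = (R−d)/(u−d) = (1.19−0.8)/(1.44−0.8) = 0.6094.
At expiry t=4: V(4,0)=100.0000, V(4,1)=100.0000, V(4,2)=0.0000, V(4,3)=0.0000, V(4,4)=0.0000
Node (3,0) S=42.4960: V=(p*·100.0000+(1−p*)·100.0000)/1.19=84.0336; Δ=(100.0000−100.0000)/(61.1942−33.9968)=0.0000; B=V−Δ·S=84.0336
Node (3,1) S=76.4928: V=(p*·0.0000+(1−p*)·100.0000)/1.19=32.8256; Δ=(0.0000−100.0000)/(110.1496−61.1942)=-2.0427; B=V−Δ·S=189.0756
Node (3,2) S=137.6870: V=(p*·0.0000+(1−p*)·0.0000)/1.19=0.0000; Δ=(0.0000−0.0000)/(198.2693−110.1496)=0.0000; B=V−Δ·S=0.0000
Node (3,3) S=247.8367: V=(p*·0.0000+(1−p*)·0.0000)/1.19=0.0000; Δ=(0.0000−0.0000)/(356.8848−198.2693)=0.0000; B=V−Δ·S=0.0000
Node (2,0) S=53.1200: V=(p*·32.8256+(1−p*)·84.0336)/1.19=44.3939; Δ=(32.8256−84.0336)/(76.4928−42.4960)=-1.5063; B=V−Δ·S=124.4064
Node (2,1) S=95.6160: V=(p*·0.0000+(1−p*)·32.8256)/1.19=10.7752; Δ=(0.0000−32.8256)/(137.6870−76.4928)=-0.5364; B=V−Δ·S=62.0653
Node (2,2) S=172.1088: V=(p*·0.0000+(1−p*)·0.0000)/1.19=0.0000; Δ=(0.0000−0.0000)/(247.8367−137.6870)=0.0000; B=V−Δ·S=0.0000
Node (1,0) S=66.4000: V=(p*·10.7752+(1−p*)·44.3939)/1.19=20.0904; Δ=(10.7752−44.3939)/(95.6160−53.1200)=-0.7911; B=V−Δ·S=72.6196
Node (1,1) S=119.5200: V=(p*·0.0000+(1−p*)·10.7752)/1.19=3.5370; Δ=(0.0000−10.7752)/(172.1088−95.6160)=-0.1409; B=V−Δ·S=20.3733
Node (0,0) S=83.0000: V=(p*·3.5370+(1−p*)·20.0904)/1.19=8.4060; Δ=(3.5370−20.0904)/(119.5200−66.4000)=-0.3116; B=V−Δ·S=34.2706
Each (Δ,B) replicates both successor values, so the strategy is self-financing and V0 is arbitrage-free.

(0,0): Delta=-0.3116 Bond=34.2706
(1,0): Delta=-0.7911 Bond=72.6196
(1,1): Delta=-0.1409 Bond=20.3733
(2,0): Delta=-1.5063 Bond=124.4064
(2,1): Delta=-0.5364 Bond=62.0653
(2,2): Delta=0.0000 Bond=0.0000
(3,0): Delta=0.0000 Bond=84.0336
(3,1): Delta=-2.0427 Bond=189.0756
(3,2): Delta=0.0000 Bond=0.0000
(3,3): Delta=0.0000 Bond=0.0000
V0=8.4060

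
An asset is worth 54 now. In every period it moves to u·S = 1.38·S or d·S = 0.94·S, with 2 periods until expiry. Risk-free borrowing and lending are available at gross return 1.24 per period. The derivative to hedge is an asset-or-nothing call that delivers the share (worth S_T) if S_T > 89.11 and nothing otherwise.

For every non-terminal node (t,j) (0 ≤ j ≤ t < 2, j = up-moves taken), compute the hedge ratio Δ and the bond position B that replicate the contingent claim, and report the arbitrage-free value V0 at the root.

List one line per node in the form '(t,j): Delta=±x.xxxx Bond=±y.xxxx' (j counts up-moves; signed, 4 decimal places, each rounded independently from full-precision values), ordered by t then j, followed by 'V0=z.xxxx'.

(0,0): Delta=2.3799 Bond=-97.4209
(1,0): Delta=0.0000 Bond=0.0000
(1,1): Delta=3.1364 Bond=-177.1762
V0=31.0918

Since d<R<u, set p* = (R−d)/(u−d) = 0.6818; price each node as the discounted p*-expectation of its children.
Terminal values V(2,·): V(2,0)=0.0000, V(2,1)=0.0000, V(2,2)=102.8376
(1,0): S=50.7600. Δ = (V_up−V_dn)/(S_up−S_dn) = (0.0000−0.0000)/(70.0488−47.7144) = 0.0000. V = [p*·0.0000 + (1−p*)·0.0000]/1.24 = 0.0000. B = V − Δ·S = 0.0000.
(1,1): S=74.5200. Δ = (V_up−V_dn)/(S_up−S_dn) = (102.8376−0.0000)/(102.8376−70.0488) = 3.1364. V = [p*·102.8376 + (1−p*)·0.0000]/1.24 = 56.5456. B = V − Δ·S = -177.1762.
(0,0): S=54.0000. Δ = (V_up−V_dn)/(S_up−S_dn) = (56.5456−0.0000)/(74.5200−50.7600) = 2.3799. V = [p*·56.5456 + (1−p*)·0.0000]/1.24 = 31.0918. B = V − Δ·S = -97.4209.
Each (Δ,B) replicates both successor values, so the strategy is self-financing and V0 is arbitrage-free.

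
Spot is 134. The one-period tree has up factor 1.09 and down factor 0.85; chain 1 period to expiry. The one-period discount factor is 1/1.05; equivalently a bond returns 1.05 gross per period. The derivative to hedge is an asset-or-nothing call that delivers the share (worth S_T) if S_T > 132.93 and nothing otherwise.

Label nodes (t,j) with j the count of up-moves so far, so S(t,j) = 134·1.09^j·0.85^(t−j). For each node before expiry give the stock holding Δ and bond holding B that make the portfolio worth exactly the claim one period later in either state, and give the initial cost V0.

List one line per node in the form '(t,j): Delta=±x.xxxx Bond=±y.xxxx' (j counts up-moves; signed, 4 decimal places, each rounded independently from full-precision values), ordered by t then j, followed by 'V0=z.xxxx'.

(0,0): Delta=4.5417 Bond=-492.6627
V0=115.9206

Under the risk-neutral measure, an up-move has probability p* = (R−d)/(u−d) = 0.8333 and values discount at R = 1.05.
Terminal values V(1,·): V(1,0)=0.0000, V(1,1)=146.0600
(0,0): S=134.0000. Δ = (V_up−V_dn)/(S_up−S_dn) = (146.0600−0.0000)/(146.0600−113.9000) = 4.5417. V = [p*·146.0600 + (1−p*)·0.0000]/1.05 = 115.9206. B = V − Δ·S = -492.6627.
Each (Δ,B) replicates both successor values, so the strategy is self-financing and V0 is arbitrage-free.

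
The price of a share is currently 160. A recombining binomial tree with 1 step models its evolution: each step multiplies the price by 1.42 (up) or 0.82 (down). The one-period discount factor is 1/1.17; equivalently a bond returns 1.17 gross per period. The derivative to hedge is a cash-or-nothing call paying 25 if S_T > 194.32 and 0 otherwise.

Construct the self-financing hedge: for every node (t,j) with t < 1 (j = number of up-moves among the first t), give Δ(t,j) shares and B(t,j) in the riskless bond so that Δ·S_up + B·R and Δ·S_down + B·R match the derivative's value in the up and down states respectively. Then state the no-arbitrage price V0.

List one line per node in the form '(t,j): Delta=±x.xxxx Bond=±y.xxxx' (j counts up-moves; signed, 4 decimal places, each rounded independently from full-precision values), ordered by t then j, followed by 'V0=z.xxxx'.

No-arbitrage ⇒ martingale measure with p* = (R−d)/(u−d) = 0.5833.
Payoff layer (t=1): V(1,0)=0.0000, V(1,1)=25.0000
Node (0,0) S=160.0000: V=(p*·25.0000+(1−p*)·0.0000)/1.17=12.4644; Δ=(25.0000−0.0000)/(227.2000−131.2000)=0.2604; B=V−Δ·S=-29.2023
Each (Δ,B) replicates both successor values, so the strategy is self-financing and V0 is arbitrage-free.

(0,0): Delta=0.2604 Bond=-29.2023
V0=12.4644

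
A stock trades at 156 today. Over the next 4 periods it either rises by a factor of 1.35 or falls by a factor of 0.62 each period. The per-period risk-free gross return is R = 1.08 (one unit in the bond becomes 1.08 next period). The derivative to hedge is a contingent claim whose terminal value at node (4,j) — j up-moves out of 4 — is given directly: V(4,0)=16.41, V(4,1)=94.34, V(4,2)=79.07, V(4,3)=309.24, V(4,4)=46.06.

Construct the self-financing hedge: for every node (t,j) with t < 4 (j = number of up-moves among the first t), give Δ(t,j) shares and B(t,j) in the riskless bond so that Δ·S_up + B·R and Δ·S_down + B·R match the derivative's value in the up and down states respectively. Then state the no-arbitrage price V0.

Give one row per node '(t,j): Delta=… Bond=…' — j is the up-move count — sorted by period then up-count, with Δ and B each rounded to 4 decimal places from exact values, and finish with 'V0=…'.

(0,0): Delta=0.2478 Bond=78.8268
(1,0): Delta=1.1528 Bond=-2.3938
(1,1): Delta=0.0039 Bond=136.5074
(2,0): Delta=0.4061 Bond=42.1885
(2,1): Delta=1.3541 Bond=-28.8657
(2,2): Delta=-0.3601 Bond=250.9047
(3,0): Delta=2.8713 Bond=-46.0899
(3,1): Delta=-0.2584 Bond=99.3602
(3,2): Delta=1.7887 Bond=-107.7934
(3,3): Delta=-0.9393 Bond=493.2988
V0=117.4895

No-arbitrage ⇒ martingale measure with p* = (R−d)/(u−d) = 0.6301.
Payoff layer (t=4): V(4,0)=16.4100, V(4,1)=94.3400, V(4,2)=79.0700, V(4,3)=309.2400, V(4,4)=46.0600
(3,0): S=37.1792. Δ = (V_up−V_dn)/(S_up−S_dn) = (94.3400−16.4100)/(50.1919−23.0511) = 2.8713. V = [p*·94.3400 + (1−p*)·16.4100]/1.08 = 60.6635. B = V − Δ·S = -46.0899.
(3,1): S=80.9546. Δ = (V_up−V_dn)/(S_up−S_dn) = (79.0700−94.3400)/(109.2888−50.1919) = -0.2584. V = [p*·79.0700 + (1−p*)·94.3400]/1.08 = 78.4424. B = V − Δ·S = 99.3602.
(3,2): S=176.2722. Δ = (V_up−V_dn)/(S_up−S_dn) = (309.2400−79.0700)/(237.9675−109.2888) = 1.7887. V = [p*·309.2400 + (1−p*)·79.0700]/1.08 = 207.5080. B = V − Δ·S = -107.7934.
(3,3): S=383.8185. Δ = (V_up−V_dn)/(S_up−S_dn) = (46.0600−309.2400)/(518.1550−237.9675) = -0.9393. V = [p*·46.0600 + (1−p*)·309.2400]/1.08 = 132.7783. B = V − Δ·S = 493.2988.
(2,0): S=59.9664. Δ = (V_up−V_dn)/(S_up−S_dn) = (78.4424−60.6635)/(80.9546−37.1792) = 0.4061. V = [p*·78.4424 + (1−p*)·60.6635]/1.08 = 66.5432. B = V − Δ·S = 42.1885.
(2,1): S=130.5720. Δ = (V_up−V_dn)/(S_up−S_dn) = (207.5080−78.4424)/(176.2722−80.9546) = 1.3541. V = [p*·207.5080 + (1−p*)·78.4424]/1.08 = 147.9365. B = V − Δ·S = -28.8657.
(2,2): S=284.3100. Δ = (V_up−V_dn)/(S_up−S_dn) = (132.7783−207.5080)/(383.8185−176.2722) = -0.3601. V = [p*·132.7783 + (1−p*)·207.5080]/1.08 = 148.5352. B = V − Δ·S = 250.9047.
(1,0): S=96.7200. Δ = (V_up−V_dn)/(S_up−S_dn) = (147.9365−66.5432)/(130.5720−59.9664) = 1.1528. V = [p*·147.9365 + (1−p*)·66.5432]/1.08 = 109.1038. B = V − Δ·S = -2.3938.
(1,1): S=210.6000. Δ = (V_up−V_dn)/(S_up−S_dn) = (148.5352−147.9365)/(284.3100−130.5720) = 0.0039. V = [p*·148.5352 + (1−p*)·147.9365]/1.08 = 137.3276. B = V − Δ·S = 136.5074.
(0,0): S=156.0000. Δ = (V_up−V_dn)/(S_up−S_dn) = (137.3276−109.1038)/(210.6000−96.7200) = 0.2478. V = [p*·137.3276 + (1−p*)·109.1038]/1.08 = 117.4895. B = V − Δ·S = 78.8268.
Root portfolio cost Δ·156+B reproduces V0=117.4895.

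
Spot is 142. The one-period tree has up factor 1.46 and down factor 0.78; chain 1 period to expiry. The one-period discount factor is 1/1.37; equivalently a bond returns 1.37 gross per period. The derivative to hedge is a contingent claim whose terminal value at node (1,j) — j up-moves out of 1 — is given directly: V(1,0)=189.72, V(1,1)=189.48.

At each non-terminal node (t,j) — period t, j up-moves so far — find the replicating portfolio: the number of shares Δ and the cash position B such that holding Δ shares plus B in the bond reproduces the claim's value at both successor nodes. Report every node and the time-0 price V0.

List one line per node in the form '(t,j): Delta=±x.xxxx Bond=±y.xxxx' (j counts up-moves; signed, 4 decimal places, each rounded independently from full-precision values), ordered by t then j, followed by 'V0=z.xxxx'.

(0,0): Delta=-0.0025 Bond=138.6827
V0=138.3298

Since d<R<u, set p* = (R−d)/(u−d) = 0.8676; price each node as the discounted p*-expectation of its children.
Terminal payoffs: V(1,0)=189.7200, V(1,1)=189.4800
(0,0): S=142.0000. Δ = (V_up−V_dn)/(S_up−S_dn) = (189.4800−189.7200)/(207.3200−110.7600) = -0.0025. V = [p*·189.4800 + (1−p*)·189.7200]/1.37 = 138.3298. B = V − Δ·S = 138.6827.
Self-financing check: at every node Δ·S+B equals the discounted successor values.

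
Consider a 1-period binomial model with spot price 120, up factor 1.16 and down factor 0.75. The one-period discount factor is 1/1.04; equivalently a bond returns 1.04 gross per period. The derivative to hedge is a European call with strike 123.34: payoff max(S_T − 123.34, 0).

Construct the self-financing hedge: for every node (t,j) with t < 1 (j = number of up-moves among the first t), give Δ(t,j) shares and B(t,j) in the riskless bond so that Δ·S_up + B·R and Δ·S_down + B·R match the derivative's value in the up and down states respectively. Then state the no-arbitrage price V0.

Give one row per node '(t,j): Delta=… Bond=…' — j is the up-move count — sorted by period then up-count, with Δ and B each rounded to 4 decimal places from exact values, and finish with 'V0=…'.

(0,0): Delta=0.3224 Bond=-27.8963
V0=10.7866

Under the risk-neutral measure, an up-move has probability p* = (R−d)/(u−d) = 0.7073 and values discount at R = 1.04.
Payoff layer (t=1): V(1,0)=0.0000, V(1,1)=15.8600
  t=0,j=0: stock 120.0000 → up 139.2000 (V=15.8600), down 90.0000 (V=0.0000). Price 10.7866; hedge Δ=0.3224, bond B=-27.8963.
Check: Δ(0,0)·S0 + B(0,0) = 10.7866 = V0.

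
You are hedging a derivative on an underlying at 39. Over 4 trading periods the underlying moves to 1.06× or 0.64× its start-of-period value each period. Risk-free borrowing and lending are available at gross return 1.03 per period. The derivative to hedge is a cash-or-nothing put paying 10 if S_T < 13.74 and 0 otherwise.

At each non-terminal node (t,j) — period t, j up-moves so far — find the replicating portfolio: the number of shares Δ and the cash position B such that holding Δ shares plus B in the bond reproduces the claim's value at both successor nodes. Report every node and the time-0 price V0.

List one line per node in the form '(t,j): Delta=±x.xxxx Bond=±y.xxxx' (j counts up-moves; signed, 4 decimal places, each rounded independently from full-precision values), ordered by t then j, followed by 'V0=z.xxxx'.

Since d<R<u, set p* = (R−d)/(u−d) = 0.9286; price each node as the discounted p*-expectation of its children.
At expiry t=4: V(4,0)=10.0000, V(4,1)=10.0000, V(4,2)=0.0000, V(4,3)=0.0000, V(4,4)=0.0000
  t=3,j=0: stock 10.2236 → up 10.8370 (V=10.0000), down 6.5431 (V=10.0000). Price 9.7087; hedge Δ=0.0000, bond B=9.7087.
  t=3,j=1: stock 16.9329 → up 17.9488 (V=0.0000), down 10.8370 (V=10.0000). Price 0.6935; hedge Δ=-1.4061, bond B=24.5030.
  t=3,j=2: stock 28.0451 → up 29.7278 (V=0.0000), down 17.9488 (V=0.0000). Price 0.0000; hedge Δ=0.0000, bond B=0.0000.
  t=3,j=3: stock 46.4496 → up 49.2366 (V=0.0000), down 29.7278 (V=0.0000). Price 0.0000; hedge Δ=0.0000, bond B=0.0000.
  t=2,j=0: stock 15.9744 → up 16.9329 (V=0.6935), down 10.2236 (V=9.7087). Price 1.2985; hedge Δ=-1.3437, bond B=22.7634.
  t=2,j=1: stock 26.4576 → up 28.0451 (V=0.0000), down 16.9329 (V=0.6935). Price 0.0481; hedge Δ=-0.0624, bond B=1.6992.
  t=2,j=2: stock 43.8204 → up 46.4496 (V=0.0000), down 28.0451 (V=0.0000). Price 0.0000; hedge Δ=0.0000, bond B=0.0000.
  t=1,j=0: stock 24.9600 → up 26.4576 (V=0.0481), down 15.9744 (V=1.2985). Price 0.1334; hedge Δ=-0.1193, bond B=3.1105.
  t=1,j=1: stock 41.3400 → up 43.8204 (V=0.0000), down 26.4576 (V=0.0481). Price 0.0033; hedge Δ=-0.0028, bond B=0.1178.
  t=0,j=0: stock 39.0000 → up 41.3400 (V=0.0033), down 24.9600 (V=0.1334). Price 0.0123; hedge Δ=-0.0079, bond B=0.3219.
Check: Δ(0,0)·S0 + B(0,0) = 0.0123 = V0.

(0,0): Delta=-0.0079 Bond=0.3219
(1,0): Delta=-0.1193 Bond=3.1105
(1,1): Delta=-0.0028 Bond=0.1178
(2,0): Delta=-1.3437 Bond=22.7634
(2,1): Delta=-0.0624 Bond=1.6992
(2,2): Delta=0.0000 Bond=0.0000
(3,0): Delta=0.0000 Bond=9.7087
(3,1): Delta=-1.4061 Bond=24.5030
(3,2): Delta=0.0000 Bond=0.0000
(3,3): Delta=0.0000 Bond=0.0000
V0=0.0123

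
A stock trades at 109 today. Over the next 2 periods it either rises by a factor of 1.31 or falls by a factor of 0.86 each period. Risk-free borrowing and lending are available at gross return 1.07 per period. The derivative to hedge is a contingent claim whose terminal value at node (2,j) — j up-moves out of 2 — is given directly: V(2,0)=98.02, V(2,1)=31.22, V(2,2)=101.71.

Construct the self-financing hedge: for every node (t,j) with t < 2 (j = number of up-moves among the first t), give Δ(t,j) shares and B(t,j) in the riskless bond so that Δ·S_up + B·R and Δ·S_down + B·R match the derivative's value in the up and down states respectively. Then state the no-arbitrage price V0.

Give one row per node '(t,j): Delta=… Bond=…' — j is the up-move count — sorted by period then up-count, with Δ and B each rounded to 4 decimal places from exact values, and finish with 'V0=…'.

Under the risk-neutral measure, an up-move has probability p* = (R−d)/(u−d) = 0.4667 and values discount at R = 1.07.
Terminal values V(2,·): V(2,0)=98.0200, V(2,1)=31.2200, V(2,2)=101.7100
Node (1,0) S=93.7400: V=(p*·31.2200+(1−p*)·98.0200)/1.07=62.4735; Δ=(31.2200−98.0200)/(122.7994−80.6164)=-1.5836; B=V−Δ·S=210.9180
Node (1,1) S=142.7900: V=(p*·101.7100+(1−p*)·31.2200)/1.07=59.9209; Δ=(101.7100−31.2200)/(187.0549−122.7994)=1.0970; B=V−Δ·S=-96.7236
Node (0,0) S=109.0000: V=(p*·59.9209+(1−p*)·62.4735)/1.07=57.2732; Δ=(59.9209−62.4735)/(142.7900−93.7400)=-0.0520; B=V−Δ·S=62.9457
Each (Δ,B) replicates both successor values, so the strategy is self-financing and V0 is arbitrage-free.

(0,0): Delta=-0.0520 Bond=62.9457
(1,0): Delta=-1.5836 Bond=210.9180
(1,1): Delta=1.0970 Bond=-96.7236
V0=57.2732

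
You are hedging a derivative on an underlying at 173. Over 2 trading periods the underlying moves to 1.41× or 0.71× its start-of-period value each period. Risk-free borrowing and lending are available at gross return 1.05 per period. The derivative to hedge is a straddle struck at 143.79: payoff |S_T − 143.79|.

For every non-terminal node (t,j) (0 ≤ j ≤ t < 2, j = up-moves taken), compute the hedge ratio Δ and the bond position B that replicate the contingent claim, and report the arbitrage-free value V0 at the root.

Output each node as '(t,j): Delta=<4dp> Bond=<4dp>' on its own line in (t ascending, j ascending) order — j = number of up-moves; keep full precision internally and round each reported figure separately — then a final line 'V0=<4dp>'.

Under the risk-neutral measure, an up-move has probability p* = (R−d)/(u−d) = 0.4857 and values discount at R = 1.05.
Terminal values V(2,·): V(2,0)=56.5807, V(2,1)=29.4003, V(2,2)=200.1513
(1,0): S=122.8300. Δ = (V_up−V_dn)/(S_up−S_dn) = (29.4003−56.5807)/(173.1903−87.2093) = -0.3161. V = [p*·29.4003 + (1−p*)·56.5807]/1.05 = 41.3131. B = V − Δ·S = 80.1423.
(1,1): S=243.9300. Δ = (V_up−V_dn)/(S_up−S_dn) = (200.1513−29.4003)/(343.9413−173.1903) = 1.0000. V = [p*·200.1513 + (1−p*)·29.4003]/1.05 = 106.9871. B = V − Δ·S = -136.9429.
(0,0): S=173.0000. Δ = (V_up−V_dn)/(S_up−S_dn) = (106.9871−41.3131)/(243.9300−122.8300) = 0.5423. V = [p*·106.9871 + (1−p*)·41.3131]/1.05 = 69.7257. B = V − Δ·S = -24.0944.
Each (Δ,B) replicates both successor values, so the strategy is self-financing and V0 is arbitrage-free.

(0,0): Delta=0.5423 Bond=-24.0944
(1,0): Delta=-0.3161 Bond=80.1423
(1,1): Delta=1.0000 Bond=-136.9429
V0=69.7257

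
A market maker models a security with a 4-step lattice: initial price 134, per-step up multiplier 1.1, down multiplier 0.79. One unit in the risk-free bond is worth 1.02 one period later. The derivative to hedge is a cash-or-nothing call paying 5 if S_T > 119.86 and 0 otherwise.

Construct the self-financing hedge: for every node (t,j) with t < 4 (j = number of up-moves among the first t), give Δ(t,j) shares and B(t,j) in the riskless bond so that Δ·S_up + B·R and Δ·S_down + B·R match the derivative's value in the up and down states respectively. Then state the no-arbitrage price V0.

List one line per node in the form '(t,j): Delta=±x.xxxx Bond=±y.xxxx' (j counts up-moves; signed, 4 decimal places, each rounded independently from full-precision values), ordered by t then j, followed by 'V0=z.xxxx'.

Under the risk-neutral measure, an up-move has probability p* = (R−d)/(u−d) = 0.7419 and values discount at R = 1.02.
Terminal values V(4,·): V(4,0)=0.0000, V(4,1)=0.0000, V(4,2)=0.0000, V(4,3)=5.0000, V(4,4)=5.0000
  t=3,j=0: stock 66.0672 → up 72.6739 (V=0.0000), down 52.1931 (V=0.0000). Price 0.0000; hedge Δ=0.0000, bond B=0.0000.
  t=3,j=1: stock 91.9923 → up 101.1916 (V=0.0000), down 72.6739 (V=0.0000). Price 0.0000; hedge Δ=0.0000, bond B=0.0000.
  t=3,j=2: stock 128.0906 → up 140.8997 (V=5.0000), down 101.1916 (V=0.0000). Price 3.6369; hedge Δ=0.1259, bond B=-12.4921.
  t=3,j=3: stock 178.3540 → up 196.1894 (V=5.0000), down 140.8997 (V=5.0000). Price 4.9020; hedge Δ=0.0000, bond B=4.9020.
  t=2,j=0: stock 83.6294 → up 91.9923 (V=0.0000), down 66.0672 (V=0.0000). Price 0.0000; hedge Δ=0.0000, bond B=0.0000.
  t=2,j=1: stock 116.4460 → up 128.0906 (V=3.6369), down 91.9923 (V=0.0000). Price 2.6455; hedge Δ=0.1008, bond B=-9.0866.
  t=2,j=2: stock 162.1400 → up 178.3540 (V=4.9020), down 128.0906 (V=3.6369). Price 4.4858; hedge Δ=0.0252, bond B=0.4051.
  t=1,j=0: stock 105.8600 → up 116.4460 (V=2.6455), down 83.6294 (V=0.0000). Price 1.9243; hedge Δ=0.0806, bond B=-6.6095.
  t=1,j=1: stock 147.4000 → up 162.1400 (V=4.4858), down 116.4460 (V=2.6455). Price 3.9322; hedge Δ=0.0403, bond B=-2.0043.
  t=0,j=0: stock 134.0000 → up 147.4000 (V=3.9322), down 105.8600 (V=1.9243). Price 3.3471; hedge Δ=0.0483, bond B=-3.1301.
Each (Δ,B) replicates both successor values, so the strategy is self-financing and V0 is arbitrage-free.

(0,0): Delta=0.0483 Bond=-3.1301
(1,0): Delta=0.0806 Bond=-6.6095
(1,1): Delta=0.0403 Bond=-2.0043
(2,0): Delta=0.0000 Bond=0.0000
(2,1): Delta=0.1008 Bond=-9.0866
(2,2): Delta=0.0252 Bond=0.4051
(3,0): Delta=0.0000 Bond=0.0000
(3,1): Delta=0.0000 Bond=0.0000
(3,2): Delta=0.1259 Bond=-12.4921
(3,3): Delta=0.0000 Bond=4.9020
V0=3.3471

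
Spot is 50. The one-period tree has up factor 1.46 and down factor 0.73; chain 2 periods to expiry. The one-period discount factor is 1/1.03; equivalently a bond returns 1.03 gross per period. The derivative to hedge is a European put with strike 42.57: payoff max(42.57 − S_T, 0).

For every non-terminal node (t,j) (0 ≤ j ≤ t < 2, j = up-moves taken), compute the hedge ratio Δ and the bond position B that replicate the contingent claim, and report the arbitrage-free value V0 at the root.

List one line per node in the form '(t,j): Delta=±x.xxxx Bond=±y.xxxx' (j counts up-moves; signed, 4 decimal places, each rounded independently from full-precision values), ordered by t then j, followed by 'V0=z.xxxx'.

Under the risk-neutral measure, an up-move has probability p* = (R−d)/(u−d) = 0.4110 and values discount at R = 1.03.
Terminal payoffs: V(2,0)=15.9250, V(2,1)=0.0000, V(2,2)=0.0000
Node (1,0) S=36.5000: V=(p*·0.0000+(1−p*)·15.9250)/1.03=9.1073; Δ=(0.0000−15.9250)/(53.2900−26.6450)=-0.5977; B=V−Δ·S=30.9223
Node (1,1) S=73.0000: V=(p*·0.0000+(1−p*)·0.0000)/1.03=0.0000; Δ=(0.0000−0.0000)/(106.5800−53.2900)=0.0000; B=V−Δ·S=0.0000
Node (0,0) S=50.0000: V=(p*·0.0000+(1−p*)·9.1073)/1.03=5.2083; Δ=(0.0000−9.1073)/(73.0000−36.5000)=-0.2495; B=V−Δ·S=17.6840
Root portfolio cost Δ·50+B reproduces V0=5.2083.

(0,0): Delta=-0.2495 Bond=17.6840
(1,0): Delta=-0.5977 Bond=30.9223
(1,1): Delta=0.0000 Bond=0.0000
V0=5.2083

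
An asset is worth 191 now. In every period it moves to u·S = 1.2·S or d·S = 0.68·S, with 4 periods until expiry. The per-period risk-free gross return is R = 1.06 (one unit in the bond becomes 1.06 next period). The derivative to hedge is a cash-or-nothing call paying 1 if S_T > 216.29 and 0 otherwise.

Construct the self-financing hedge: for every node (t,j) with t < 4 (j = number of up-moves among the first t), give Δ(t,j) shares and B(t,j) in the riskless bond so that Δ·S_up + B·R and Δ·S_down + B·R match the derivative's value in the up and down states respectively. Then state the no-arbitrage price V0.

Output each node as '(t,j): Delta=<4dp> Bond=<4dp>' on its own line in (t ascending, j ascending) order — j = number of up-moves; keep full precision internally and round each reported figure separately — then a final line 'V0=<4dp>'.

(0,0): Delta=0.0036 Bond=-0.1377
(1,0): Delta=0.0070 Bond=-0.5863
(1,1): Delta=0.0029 Bond=0.0163
(2,0): Delta=0.0000 Bond=0.0000
(2,1): Delta=0.0085 Bond=-0.8505
(2,2): Delta=0.0018 Bond=0.3370
(3,0): Delta=0.0000 Bond=0.0000
(3,1): Delta=0.0000 Bond=0.0000
(3,2): Delta=0.0103 Bond=-1.2337
(3,3): Delta=0.0000 Bond=0.9434
V0=0.5588

No-arbitrage ⇒ martingale measure with p* = (R−d)/(u−d) = 0.7308.
Terminal payoffs: V(4,0)=0.0000, V(4,1)=0.0000, V(4,2)=0.0000, V(4,3)=1.0000, V(4,4)=1.0000
Node (3,0) S=60.0565: V=(p*·0.0000+(1−p*)·0.0000)/1.06=0.0000; Δ=(0.0000−0.0000)/(72.0678−40.8384)=0.0000; B=V−Δ·S=0.0000
Node (3,1) S=105.9821: V=(p*·0.0000+(1−p*)·0.0000)/1.06=0.0000; Δ=(0.0000−0.0000)/(127.1785−72.0678)=0.0000; B=V−Δ·S=0.0000
Node (3,2) S=187.0272: V=(p*·1.0000+(1−p*)·0.0000)/1.06=0.6894; Δ=(1.0000−0.0000)/(224.4326−127.1785)=0.0103; B=V−Δ·S=-1.2337
Node (3,3) S=330.0480: V=(p*·1.0000+(1−p*)·1.0000)/1.06=0.9434; Δ=(1.0000−1.0000)/(396.0576−224.4326)=0.0000; B=V−Δ·S=0.9434
Node (2,0) S=88.3184: V=(p*·0.0000+(1−p*)·0.0000)/1.06=0.0000; Δ=(0.0000−0.0000)/(105.9821−60.0565)=0.0000; B=V−Δ·S=0.0000
Node (2,1) S=155.8560: V=(p*·0.6894+(1−p*)·0.0000)/1.06=0.4753; Δ=(0.6894−0.0000)/(187.0272−105.9821)=0.0085; B=V−Δ·S=-0.8505
Node (2,2) S=275.0400: V=(p*·0.9434+(1−p*)·0.6894)/1.06=0.8255; Δ=(0.9434−0.6894)/(330.0480−187.0272)=0.0018; B=V−Δ·S=0.3370
Node (1,0) S=129.8800: V=(p*·0.4753+(1−p*)·0.0000)/1.06=0.3277; Δ=(0.4753−0.0000)/(155.8560−88.3184)=0.0070; B=V−Δ·S=-0.5863
Node (1,1) S=229.2000: V=(p*·0.8255+(1−p*)·0.4753)/1.06=0.6898; Δ=(0.8255−0.4753)/(275.0400−155.8560)=0.0029; B=V−Δ·S=0.0163
Node (0,0) S=191.0000: V=(p*·0.6898+(1−p*)·0.3277)/1.06=0.5588; Δ=(0.6898−0.3277)/(229.2000−129.8800)=0.0036; B=V−Δ·S=-0.1377
Root portfolio cost Δ·191+B reproduces V0=0.5588.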